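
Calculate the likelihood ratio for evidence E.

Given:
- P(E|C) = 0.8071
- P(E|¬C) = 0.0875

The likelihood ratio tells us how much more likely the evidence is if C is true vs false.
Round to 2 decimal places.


Likelihood Ratio (LR) = P(E|C) / P(E|¬C)

LR = 0.8071 / 0.0875
   = 9.22

The evidence is 9.22 times more likely if C is true than if C is false.
Because LR exceeds 1, E is evidence for C.


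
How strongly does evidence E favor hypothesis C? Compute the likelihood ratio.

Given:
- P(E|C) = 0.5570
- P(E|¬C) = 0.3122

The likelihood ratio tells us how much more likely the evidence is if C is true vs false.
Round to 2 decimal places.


Likelihood Ratio (LR) = P(E|C) / P(E|¬C)

LR = 0.5570 / 0.3122
   = 1.78

The evidence is 1.78 times more likely if C is true than if C is false.
LR > 1, so observing E raises the odds in favor of C.


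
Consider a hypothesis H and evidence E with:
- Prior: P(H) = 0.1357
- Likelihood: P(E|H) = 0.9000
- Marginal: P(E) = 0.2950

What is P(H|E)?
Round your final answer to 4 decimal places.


Using Bayes' theorem:

P(H|E) = P(E|H) × P(H) / P(E)
       = 0.9000 × 0.1357 / 0.2950
       = 0.12213000 / 0.2950
       = 0.4140

The evidence strengthens our belief in H.
Prior: 0.1357 → Posterior: 0.4140


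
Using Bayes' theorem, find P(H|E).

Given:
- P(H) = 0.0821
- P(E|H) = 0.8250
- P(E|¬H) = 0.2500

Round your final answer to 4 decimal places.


Bayes' theorem: P(H|E) = P(E|H) × P(H) / P(E)

Step 1: Calculate P(E) using law of total probability
P(E) = P(E|H)P(H) + P(E|¬H)P(¬H)
     = 0.8250 × 0.0821 + 0.2500 × 0.9179
     = 0.06773250 + 0.22947500
     = 0.29720750

Step 2: Apply Bayes' theorem
P(H|E) = P(E|H) × P(H) / P(E)
       = 0.06773250 / 0.29720750
       = 0.2279


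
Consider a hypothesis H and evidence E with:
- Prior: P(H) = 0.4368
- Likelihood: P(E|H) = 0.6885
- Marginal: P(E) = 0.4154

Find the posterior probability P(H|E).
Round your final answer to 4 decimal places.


Using Bayes' theorem:

P(H|E) = P(E|H) × P(H) / P(E)
       = 0.6885 × 0.4368 / 0.4154
       = 0.30073680 / 0.4154
       = 0.7240

The evidence strengthens our belief in H.
Prior: 0.4368 → Posterior: 0.7240


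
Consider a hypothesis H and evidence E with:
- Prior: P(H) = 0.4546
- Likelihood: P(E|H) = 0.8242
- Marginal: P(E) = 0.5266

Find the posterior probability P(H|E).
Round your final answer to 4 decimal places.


Using Bayes' theorem:

P(H|E) = P(E|H) × P(H) / P(E)
       = 0.8242 × 0.4546 / 0.5266
       = 0.37468132 / 0.5266
       = 0.7115

The evidence strengthens our belief in H.
Prior: 0.4546 → Posterior: 0.7115


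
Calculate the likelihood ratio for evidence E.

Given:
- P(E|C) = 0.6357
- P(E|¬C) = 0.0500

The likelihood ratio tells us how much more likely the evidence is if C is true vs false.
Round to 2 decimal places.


Likelihood Ratio (LR) = P(E|C) / P(E|¬C)

LR = 0.6357 / 0.0500
   = 12.71

The evidence is 12.71 times more likely if C is true than if C is false.
Because LR exceeds 1, E is evidence for C.


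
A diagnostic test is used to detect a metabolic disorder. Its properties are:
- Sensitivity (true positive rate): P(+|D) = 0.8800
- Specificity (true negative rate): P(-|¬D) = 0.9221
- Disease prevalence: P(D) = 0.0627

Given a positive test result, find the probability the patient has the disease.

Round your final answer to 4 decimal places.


Let D = has disease, + = positive test

Given:
- P(D) = 0.0627 (prevalence)
- P(+|D) = 0.8800 (sensitivity)
- P(-|¬D) = 0.9221 (specificity)
- P(+|¬D) = 0.0779 (false positive rate = 1 - specificity)

Step 1: Find P(+)
P(+) = P(+|D)P(D) + P(+|¬D)P(¬D)
     = 0.8800 × 0.0627 + 0.0779 × 0.9373
     = 0.05517600 + 0.07301567
     = 0.12819167

Step 2: Apply Bayes' theorem for P(D|+)
P(D|+) = P(+|D)P(D) / P(+)
       = 0.05517600 / 0.12819167
       = 0.4304


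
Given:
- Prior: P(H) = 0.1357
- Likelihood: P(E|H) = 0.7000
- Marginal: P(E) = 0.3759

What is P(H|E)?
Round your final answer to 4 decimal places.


Using Bayes' theorem:

P(H|E) = P(E|H) × P(H) / P(E)
       = 0.7000 × 0.1357 / 0.3759
       = 0.09499000 / 0.3759
       = 0.2527

The evidence strengthens our belief in H.
Prior: 0.1357 → Posterior: 0.2527


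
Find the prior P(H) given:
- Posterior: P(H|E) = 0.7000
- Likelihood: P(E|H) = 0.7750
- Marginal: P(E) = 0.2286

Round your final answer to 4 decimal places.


From Bayes' theorem: P(H|E) = P(E|H) × P(H) / P(E)

Rearranging for P(H):
P(H) = P(H|E) × P(E) / P(E|H)
     = 0.7000 × 0.2286 / 0.7750
     = 0.16002000 / 0.7750
     = 0.2065


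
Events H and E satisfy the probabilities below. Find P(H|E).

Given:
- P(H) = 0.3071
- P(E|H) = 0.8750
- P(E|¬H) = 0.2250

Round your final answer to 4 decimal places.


Bayes' theorem: P(H|E) = P(E|H) × P(H) / P(E)

Step 1: Calculate P(E) using law of total probability
P(E) = P(E|H)P(H) + P(E|¬H)P(¬H)
     = 0.8750 × 0.3071 + 0.2250 × 0.6929
     = 0.26871250 + 0.15590250
     = 0.42461500

Step 2: Apply Bayes' theorem
P(H|E) = P(E|H) × P(H) / P(E)
       = 0.26871250 / 0.42461500
       = 0.6328


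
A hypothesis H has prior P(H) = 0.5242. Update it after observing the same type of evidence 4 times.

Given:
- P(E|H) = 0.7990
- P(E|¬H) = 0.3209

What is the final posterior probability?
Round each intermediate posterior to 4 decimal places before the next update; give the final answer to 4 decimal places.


Sequential Bayesian updating:

Initial prior: P(H) = 0.5242

Update 1:
  P(E) = 0.7990 × 0.5242 + 0.3209 × 0.4758 = 0.41883580 + 0.15268422 = 0.57152002
  P(H|E) = 0.41883580 / 0.57152002 = 0.7328

Update 2:
  P(E) = 0.7990 × 0.7328 + 0.3209 × 0.2672 = 0.58550720 + 0.08574448 = 0.67125168
  P(H|E) = 0.58550720 / 0.67125168 = 0.8723

Update 3:
  P(E) = 0.7990 × 0.8723 + 0.3209 × 0.1277 = 0.69696770 + 0.04097893 = 0.73794663
  P(H|E) = 0.69696770 / 0.73794663 = 0.9445

Update 4:
  P(E) = 0.7990 × 0.9445 + 0.3209 × 0.0555 = 0.75465550 + 0.01780995 = 0.77246545
  P(H|E) = 0.75465550 / 0.77246545 = 0.9769

Final posterior: 0.9769


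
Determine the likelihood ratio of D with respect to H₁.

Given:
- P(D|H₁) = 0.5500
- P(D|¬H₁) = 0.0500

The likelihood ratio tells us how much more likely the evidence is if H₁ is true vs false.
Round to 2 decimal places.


Likelihood Ratio (LR) = P(D|H₁) / P(D|¬H₁)

LR = 0.5500 / 0.0500
   = 11.00

The evidence is 11.00 times more likely if H₁ is true than if H₁ is false.
Because LR exceeds 1, D is evidence for H₁.


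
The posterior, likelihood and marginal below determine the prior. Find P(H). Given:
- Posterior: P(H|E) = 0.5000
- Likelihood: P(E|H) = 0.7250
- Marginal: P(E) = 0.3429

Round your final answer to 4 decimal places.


From Bayes' theorem: P(H|E) = P(E|H) × P(H) / P(E)

Rearranging for P(H):
P(H) = P(H|E) × P(E) / P(E|H)
     = 0.5000 × 0.3429 / 0.7250
     = 0.17145000 / 0.7250
     = 0.2365


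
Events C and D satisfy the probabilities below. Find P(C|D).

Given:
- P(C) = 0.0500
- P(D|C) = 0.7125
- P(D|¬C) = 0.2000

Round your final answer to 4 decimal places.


Bayes' theorem: P(C|D) = P(D|C) × P(C) / P(D)

Step 1: Calculate P(D) using law of total probability
P(D) = P(D|C)P(C) + P(D|¬C)P(¬C)
     = 0.7125 × 0.0500 + 0.2000 × 0.9500
     = 0.03562500 + 0.19000000
     = 0.22562500

Step 2: Apply Bayes' theorem
P(C|D) = P(D|C) × P(C) / P(D)
       = 0.03562500 / 0.22562500
       = 0.1579


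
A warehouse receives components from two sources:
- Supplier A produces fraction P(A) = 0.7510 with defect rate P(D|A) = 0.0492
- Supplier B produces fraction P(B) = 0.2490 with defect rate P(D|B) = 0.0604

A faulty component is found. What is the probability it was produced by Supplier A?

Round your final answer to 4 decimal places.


Let A = from Supplier A, D = faulty

Given:
- P(A) = 0.7510, P(B) = 0.2490
- P(D|A) = 0.0492, P(D|B) = 0.0604

Step 1: Find P(D)
P(D) = P(D|A)P(A) + P(D|B)P(B)
     = 0.0492 × 0.7510 + 0.0604 × 0.2490
     = 0.03694920 + 0.01503960
     = 0.05198880

Step 2: Apply Bayes' theorem
P(A|D) = P(D|A)P(A) / P(D)
       = 0.03694920 / 0.05198880
       = 0.7107


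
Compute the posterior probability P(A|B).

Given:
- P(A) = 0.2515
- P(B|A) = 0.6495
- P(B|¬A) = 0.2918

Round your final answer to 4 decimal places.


Bayes' theorem: P(A|B) = P(B|A) × P(A) / P(B)

Step 1: Calculate P(B) using law of total probability
P(B) = P(B|A)P(A) + P(B|¬A)P(¬A)
     = 0.6495 × 0.2515 + 0.2918 × 0.7485
     = 0.16334925 + 0.21841230
     = 0.38176155

Step 2: Apply Bayes' theorem
P(A|B) = P(B|A) × P(A) / P(B)
       = 0.16334925 / 0.38176155
       = 0.4279


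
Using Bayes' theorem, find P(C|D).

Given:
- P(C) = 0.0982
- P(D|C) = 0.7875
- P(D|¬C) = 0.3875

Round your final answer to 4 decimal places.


Bayes' theorem: P(C|D) = P(D|C) × P(C) / P(D)

Step 1: Calculate P(D) using law of total probability
P(D) = P(D|C)P(C) + P(D|¬C)P(¬C)
     = 0.7875 × 0.0982 + 0.3875 × 0.9018
     = 0.07733250 + 0.34944750
     = 0.42678000

Step 2: Apply Bayes' theorem
P(C|D) = P(D|C) × P(C) / P(D)
       = 0.07733250 / 0.42678000
       = 0.1812


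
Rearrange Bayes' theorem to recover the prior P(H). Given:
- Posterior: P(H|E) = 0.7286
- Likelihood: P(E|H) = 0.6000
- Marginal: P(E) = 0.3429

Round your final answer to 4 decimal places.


From Bayes' theorem: P(H|E) = P(E|H) × P(H) / P(E)

Rearranging for P(H):
P(H) = P(H|E) × P(E) / P(E|H)
     = 0.7286 × 0.3429 / 0.6000
     = 0.24983694 / 0.6000
     = 0.4164


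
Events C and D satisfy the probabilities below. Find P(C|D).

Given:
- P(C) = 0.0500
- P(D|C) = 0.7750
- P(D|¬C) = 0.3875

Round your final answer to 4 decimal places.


Bayes' theorem: P(C|D) = P(D|C) × P(C) / P(D)

Step 1: Calculate P(D) using law of total probability
P(D) = P(D|C)P(C) + P(D|¬C)P(¬C)
     = 0.7750 × 0.0500 + 0.3875 × 0.9500
     = 0.03875000 + 0.36812500
     = 0.40687500

Step 2: Apply Bayes' theorem
P(C|D) = P(D|C) × P(C) / P(D)
       = 0.03875000 / 0.40687500
       = 0.0952


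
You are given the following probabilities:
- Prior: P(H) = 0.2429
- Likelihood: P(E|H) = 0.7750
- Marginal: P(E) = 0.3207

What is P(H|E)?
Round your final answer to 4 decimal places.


Using Bayes' theorem:

P(H|E) = P(E|H) × P(H) / P(E)
       = 0.7750 × 0.2429 / 0.3207
       = 0.18824750 / 0.3207
       = 0.5870

The evidence strengthens our belief in H.
Prior: 0.2429 → Posterior: 0.5870


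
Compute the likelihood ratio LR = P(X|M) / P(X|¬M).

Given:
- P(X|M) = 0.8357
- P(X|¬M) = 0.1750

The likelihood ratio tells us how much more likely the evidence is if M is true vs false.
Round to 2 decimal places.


Likelihood Ratio (LR) = P(X|M) / P(X|¬M)

LR = 0.8357 / 0.1750
   = 4.78

The evidence is 4.78 times more likely if M is true than if M is false.
LR > 1, so observing X raises the odds in favor of M.


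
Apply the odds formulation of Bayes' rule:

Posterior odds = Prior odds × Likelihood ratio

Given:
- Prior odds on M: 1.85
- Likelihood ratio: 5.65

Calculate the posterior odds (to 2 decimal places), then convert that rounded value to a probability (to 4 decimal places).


Step 1: Calculate posterior odds
Posterior odds = Prior odds × LR
               = 1.85 × 5.65
               = 10.45

Step 2: Convert to probability
P(M|E) = Posterior odds / (1 + Posterior odds)
       = 10.45 / (1 + 10.45)
       = 10.45 / 11.45
       = 0.9127

The evidence increased P(M) from 0.6491 to 0.9127.


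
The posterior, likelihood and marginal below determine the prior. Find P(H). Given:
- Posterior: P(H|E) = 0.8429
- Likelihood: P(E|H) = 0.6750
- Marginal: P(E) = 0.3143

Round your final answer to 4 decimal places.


From Bayes' theorem: P(H|E) = P(E|H) × P(H) / P(E)

Rearranging for P(H):
P(H) = P(H|E) × P(E) / P(E|H)
     = 0.8429 × 0.3143 / 0.6750
     = 0.26492347 / 0.6750
     = 0.3925


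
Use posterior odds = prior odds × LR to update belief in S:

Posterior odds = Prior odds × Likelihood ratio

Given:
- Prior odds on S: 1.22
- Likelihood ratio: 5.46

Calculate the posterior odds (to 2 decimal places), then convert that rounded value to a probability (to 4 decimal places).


Step 1: Calculate posterior odds
Posterior odds = Prior odds × LR
               = 1.22 × 5.46
               = 6.66

Step 2: Convert to probability
P(S|E) = Posterior odds / (1 + Posterior odds)
       = 6.66 / (1 + 6.66)
       = 6.66 / 7.66
       = 0.8695

The evidence increased P(S) from 0.5495 to 0.8695.


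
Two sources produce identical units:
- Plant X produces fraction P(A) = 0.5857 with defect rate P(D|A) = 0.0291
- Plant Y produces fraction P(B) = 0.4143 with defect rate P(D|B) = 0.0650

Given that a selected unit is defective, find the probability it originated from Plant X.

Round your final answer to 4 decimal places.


Let A = from Plant X, D = defective

Given:
- P(A) = 0.5857, P(B) = 0.4143
- P(D|A) = 0.0291, P(D|B) = 0.0650

Step 1: Find P(D)
P(D) = P(D|A)P(A) + P(D|B)P(B)
     = 0.0291 × 0.5857 + 0.0650 × 0.4143
     = 0.01704387 + 0.02692950
     = 0.04397337

Step 2: Apply Bayes' theorem
P(A|D) = P(D|A)P(A) / P(D)
       = 0.01704387 / 0.04397337
       = 0.3876


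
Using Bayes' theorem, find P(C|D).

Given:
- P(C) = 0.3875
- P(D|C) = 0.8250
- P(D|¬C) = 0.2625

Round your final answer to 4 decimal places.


Bayes' theorem: P(C|D) = P(D|C) × P(C) / P(D)

Step 1: Calculate P(D) using law of total probability
P(D) = P(D|C)P(C) + P(D|¬C)P(¬C)
     = 0.8250 × 0.3875 + 0.2625 × 0.6125
     = 0.31968750 + 0.16078125
     = 0.48046875

Step 2: Apply Bayes' theorem
P(C|D) = P(D|C) × P(C) / P(D)
       = 0.31968750 / 0.48046875
       = 0.6654


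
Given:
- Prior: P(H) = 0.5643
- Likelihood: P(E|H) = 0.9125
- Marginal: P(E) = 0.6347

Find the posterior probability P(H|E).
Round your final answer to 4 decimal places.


Using Bayes' theorem:

P(H|E) = P(E|H) × P(H) / P(E)
       = 0.9125 × 0.5643 / 0.6347
       = 0.51492375 / 0.6347
       = 0.8113

The evidence strengthens our belief in H.
Prior: 0.5643 → Posterior: 0.8113


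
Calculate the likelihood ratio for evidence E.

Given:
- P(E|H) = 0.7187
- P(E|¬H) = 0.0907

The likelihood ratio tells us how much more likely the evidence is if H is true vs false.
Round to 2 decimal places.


Likelihood Ratio (LR) = P(E|H) / P(E|¬H)

LR = 0.7187 / 0.0907
   = 7.92

The evidence is 7.92 times more likely if H is true than if H is false.
Because LR exceeds 1, E is evidence for H.


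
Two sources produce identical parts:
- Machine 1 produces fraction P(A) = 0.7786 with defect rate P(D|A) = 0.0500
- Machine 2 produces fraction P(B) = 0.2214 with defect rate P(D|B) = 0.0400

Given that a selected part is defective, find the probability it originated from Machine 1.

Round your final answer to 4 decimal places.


Let A = from Machine 1, D = defective

Given:
- P(A) = 0.7786, P(B) = 0.2214
- P(D|A) = 0.0500, P(D|B) = 0.0400

Step 1: Find P(D)
P(D) = P(D|A)P(A) + P(D|B)P(B)
     = 0.0500 × 0.7786 + 0.0400 × 0.2214
     = 0.03893000 + 0.00885600
     = 0.04778600

Step 2: Apply Bayes' theorem
P(A|D) = P(D|A)P(A) / P(D)
       = 0.03893000 / 0.04778600
       = 0.8147


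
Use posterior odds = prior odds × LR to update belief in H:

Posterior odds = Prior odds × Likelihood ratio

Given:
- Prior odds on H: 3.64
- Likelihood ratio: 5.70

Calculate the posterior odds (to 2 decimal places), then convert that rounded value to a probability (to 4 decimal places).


Step 1: Calculate posterior odds
Posterior odds = Prior odds × LR
               = 3.64 × 5.70
               = 20.75

Step 2: Convert to probability
P(H|E) = Posterior odds / (1 + Posterior odds)
       = 20.75 / (1 + 20.75)
       = 20.75 / 21.75
       = 0.9540

The evidence increased P(H) from 0.7845 to 0.9540.


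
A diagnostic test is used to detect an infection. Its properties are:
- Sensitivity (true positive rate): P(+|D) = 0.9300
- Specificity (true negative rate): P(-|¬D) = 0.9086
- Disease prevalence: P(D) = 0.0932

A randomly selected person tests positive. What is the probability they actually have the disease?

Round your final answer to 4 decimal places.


Let D = has disease, + = positive test

Given:
- P(D) = 0.0932 (prevalence)
- P(+|D) = 0.9300 (sensitivity)
- P(-|¬D) = 0.9086 (specificity)
- P(+|¬D) = 0.0914 (false positive rate = 1 - specificity)

Step 1: Find P(+)
P(+) = P(+|D)P(D) + P(+|¬D)P(¬D)
     = 0.9300 × 0.0932 + 0.0914 × 0.9068
     = 0.08667600 + 0.08288152
     = 0.16955752

Step 2: Apply Bayes' theorem for P(D|+)
P(D|+) = P(+|D)P(D) / P(+)
       = 0.08667600 / 0.16955752
       = 0.5112


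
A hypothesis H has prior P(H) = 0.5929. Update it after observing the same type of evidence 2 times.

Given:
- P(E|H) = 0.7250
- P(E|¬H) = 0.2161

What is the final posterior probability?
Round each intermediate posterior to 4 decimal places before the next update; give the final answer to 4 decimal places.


Sequential Bayesian updating:

Initial prior: P(H) = 0.5929

Update 1:
  P(E) = 0.7250 × 0.5929 + 0.2161 × 0.4071 = 0.42985250 + 0.08797431 = 0.51782681
  P(H|E) = 0.42985250 / 0.51782681 = 0.8301

Update 2:
  P(E) = 0.7250 × 0.8301 + 0.2161 × 0.1699 = 0.60182250 + 0.03671539 = 0.63853789
  P(H|E) = 0.60182250 / 0.63853789 = 0.9425

Final posterior: 0.9425


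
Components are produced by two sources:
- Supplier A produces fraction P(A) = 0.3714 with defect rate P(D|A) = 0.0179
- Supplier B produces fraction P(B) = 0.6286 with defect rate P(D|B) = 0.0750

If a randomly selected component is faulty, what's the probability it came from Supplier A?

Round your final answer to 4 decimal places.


Let A = from Supplier A, D = faulty

Given:
- P(A) = 0.3714, P(B) = 0.6286
- P(D|A) = 0.0179, P(D|B) = 0.0750

Step 1: Find P(D)
P(D) = P(D|A)P(A) + P(D|B)P(B)
     = 0.0179 × 0.3714 + 0.0750 × 0.6286
     = 0.00664806 + 0.04714500
     = 0.05379306

Step 2: Apply Bayes' theorem
P(A|D) = P(D|A)P(A) / P(D)
       = 0.00664806 / 0.05379306
       = 0.1236


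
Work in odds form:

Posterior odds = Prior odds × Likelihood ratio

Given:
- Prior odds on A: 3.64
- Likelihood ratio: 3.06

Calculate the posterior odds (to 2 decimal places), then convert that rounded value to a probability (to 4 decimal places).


Step 1: Calculate posterior odds
Posterior odds = Prior odds × LR
               = 3.64 × 3.06
               = 11.14

Step 2: Convert to probability
P(A|E) = Posterior odds / (1 + Posterior odds)
       = 11.14 / (1 + 11.14)
       = 11.14 / 12.14
       = 0.9176

The evidence increased P(A) from 0.7845 to 0.9176.


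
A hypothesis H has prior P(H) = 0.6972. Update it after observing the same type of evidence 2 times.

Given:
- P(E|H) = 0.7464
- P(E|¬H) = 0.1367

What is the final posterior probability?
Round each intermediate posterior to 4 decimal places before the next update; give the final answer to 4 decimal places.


Sequential Bayesian updating:

Initial prior: P(H) = 0.6972

Update 1:
  P(E) = 0.7464 × 0.6972 + 0.1367 × 0.3028 = 0.52039008 + 0.04139276 = 0.56178284
  P(H|E) = 0.52039008 / 0.56178284 = 0.9263

Update 2:
  P(E) = 0.7464 × 0.9263 + 0.1367 × 0.0737 = 0.69139032 + 0.01007479 = 0.70146511
  P(H|E) = 0.69139032 / 0.70146511 = 0.9856

Final posterior: 0.9856


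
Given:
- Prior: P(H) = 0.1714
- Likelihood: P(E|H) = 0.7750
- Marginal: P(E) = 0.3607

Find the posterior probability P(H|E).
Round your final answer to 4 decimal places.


Using Bayes' theorem:

P(H|E) = P(E|H) × P(H) / P(E)
       = 0.7750 × 0.1714 / 0.3607
       = 0.13283500 / 0.3607
       = 0.3683

The evidence strengthens our belief in H.
Prior: 0.1714 → Posterior: 0.3683


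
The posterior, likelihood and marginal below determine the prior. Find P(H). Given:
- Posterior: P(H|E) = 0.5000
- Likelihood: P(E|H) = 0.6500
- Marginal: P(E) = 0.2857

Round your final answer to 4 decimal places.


From Bayes' theorem: P(H|E) = P(E|H) × P(H) / P(E)

Rearranging for P(H):
P(H) = P(H|E) × P(E) / P(E|H)
     = 0.5000 × 0.2857 / 0.6500
     = 0.14285000 / 0.6500
     = 0.2198


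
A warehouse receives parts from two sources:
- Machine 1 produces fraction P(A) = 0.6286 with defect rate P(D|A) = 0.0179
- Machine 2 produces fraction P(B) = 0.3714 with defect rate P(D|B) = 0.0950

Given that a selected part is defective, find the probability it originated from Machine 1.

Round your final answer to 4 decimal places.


Let A = from Machine 1, D = defective

Given:
- P(A) = 0.6286, P(B) = 0.3714
- P(D|A) = 0.0179, P(D|B) = 0.0950

Step 1: Find P(D)
P(D) = P(D|A)P(A) + P(D|B)P(B)
     = 0.0179 × 0.6286 + 0.0950 × 0.3714
     = 0.01125194 + 0.03528300
     = 0.04653494

Step 2: Apply Bayes' theorem
P(A|D) = P(D|A)P(A) / P(D)
       = 0.01125194 / 0.04653494
       = 0.2418


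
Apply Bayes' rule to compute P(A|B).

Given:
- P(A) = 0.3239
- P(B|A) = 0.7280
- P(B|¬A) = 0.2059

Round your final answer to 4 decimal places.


Bayes' theorem: P(A|B) = P(B|A) × P(A) / P(B)

Step 1: Calculate P(B) using law of total probability
P(B) = P(B|A)P(A) + P(B|¬A)P(¬A)
     = 0.7280 × 0.3239 + 0.2059 × 0.6761
     = 0.23579920 + 0.13920899
     = 0.37500819

Step 2: Apply Bayes' theorem
P(A|B) = P(B|A) × P(A) / P(B)
       = 0.23579920 / 0.37500819
       = 0.6288


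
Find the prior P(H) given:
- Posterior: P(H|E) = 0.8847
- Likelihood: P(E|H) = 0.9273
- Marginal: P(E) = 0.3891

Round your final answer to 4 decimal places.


From Bayes' theorem: P(H|E) = P(E|H) × P(H) / P(E)

Rearranging for P(H):
P(H) = P(H|E) × P(E) / P(E|H)
     = 0.8847 × 0.3891 / 0.9273
     = 0.34423677 / 0.9273
     = 0.3712


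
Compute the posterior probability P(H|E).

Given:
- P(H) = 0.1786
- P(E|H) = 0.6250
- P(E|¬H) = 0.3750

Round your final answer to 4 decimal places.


Bayes' theorem: P(H|E) = P(E|H) × P(H) / P(E)

Step 1: Calculate P(E) using law of total probability
P(E) = P(E|H)P(H) + P(E|¬H)P(¬H)
     = 0.6250 × 0.1786 + 0.3750 × 0.8214
     = 0.11162500 + 0.30802500
     = 0.41965000

Step 2: Apply Bayes' theorem
P(H|E) = P(E|H) × P(H) / P(E)
       = 0.11162500 / 0.41965000
       = 0.2660


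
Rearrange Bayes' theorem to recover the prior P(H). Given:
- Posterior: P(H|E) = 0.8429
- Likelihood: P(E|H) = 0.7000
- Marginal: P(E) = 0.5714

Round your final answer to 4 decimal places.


From Bayes' theorem: P(H|E) = P(E|H) × P(H) / P(E)

Rearranging for P(H):
P(H) = P(H|E) × P(E) / P(E|H)
     = 0.8429 × 0.5714 / 0.7000
     = 0.48163306 / 0.7000
     = 0.6880


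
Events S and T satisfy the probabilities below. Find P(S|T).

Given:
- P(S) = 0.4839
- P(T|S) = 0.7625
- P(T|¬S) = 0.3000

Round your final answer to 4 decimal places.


Bayes' theorem: P(S|T) = P(T|S) × P(S) / P(T)

Step 1: Calculate P(T) using law of total probability
P(T) = P(T|S)P(S) + P(T|¬S)P(¬S)
     = 0.7625 × 0.4839 + 0.3000 × 0.5161
     = 0.36897375 + 0.15483000
     = 0.52380375

Step 2: Apply Bayes' theorem
P(S|T) = P(T|S) × P(S) / P(T)
       = 0.36897375 / 0.52380375
       = 0.7044


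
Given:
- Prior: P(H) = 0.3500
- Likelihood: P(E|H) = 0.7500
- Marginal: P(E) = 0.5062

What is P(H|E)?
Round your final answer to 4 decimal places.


Using Bayes' theorem:

P(H|E) = P(E|H) × P(H) / P(E)
       = 0.7500 × 0.3500 / 0.5062
       = 0.26250000 / 0.5062
       = 0.5186

The evidence strengthens our belief in H.
Prior: 0.3500 → Posterior: 0.5186


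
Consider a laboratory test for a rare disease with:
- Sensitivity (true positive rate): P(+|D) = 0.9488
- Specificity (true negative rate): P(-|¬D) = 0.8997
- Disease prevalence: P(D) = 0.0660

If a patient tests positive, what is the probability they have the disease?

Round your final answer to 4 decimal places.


Let D = has disease, + = positive test

Given:
- P(D) = 0.0660 (prevalence)
- P(+|D) = 0.9488 (sensitivity)
- P(-|¬D) = 0.8997 (specificity)
- P(+|¬D) = 0.1003 (false positive rate = 1 - specificity)

Step 1: Find P(+)
P(+) = P(+|D)P(D) + P(+|¬D)P(¬D)
     = 0.9488 × 0.0660 + 0.1003 × 0.9340
     = 0.06262080 + 0.09368020
     = 0.15630100

Step 2: Apply Bayes' theorem for P(D|+)
P(D|+) = P(+|D)P(D) / P(+)
       = 0.06262080 / 0.15630100
       = 0.4006


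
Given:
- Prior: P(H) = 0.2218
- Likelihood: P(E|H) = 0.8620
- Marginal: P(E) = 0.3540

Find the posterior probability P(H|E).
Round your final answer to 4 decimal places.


Using Bayes' theorem:

P(H|E) = P(E|H) × P(H) / P(E)
       = 0.8620 × 0.2218 / 0.3540
       = 0.19119160 / 0.3540
       = 0.5401

The evidence strengthens our belief in H.
Prior: 0.2218 → Posterior: 0.5401


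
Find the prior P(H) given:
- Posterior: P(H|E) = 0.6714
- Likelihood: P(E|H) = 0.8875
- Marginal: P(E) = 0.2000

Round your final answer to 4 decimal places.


From Bayes' theorem: P(H|E) = P(E|H) × P(H) / P(E)

Rearranging for P(H):
P(H) = P(H|E) × P(E) / P(E|H)
     = 0.6714 × 0.2000 / 0.8875
     = 0.13428000 / 0.8875
     = 0.1513


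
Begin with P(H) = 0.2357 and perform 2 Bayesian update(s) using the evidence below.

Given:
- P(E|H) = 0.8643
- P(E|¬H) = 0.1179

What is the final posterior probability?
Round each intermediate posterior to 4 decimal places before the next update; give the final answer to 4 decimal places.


Sequential Bayesian updating:

Initial prior: P(H) = 0.2357

Update 1:
  P(E) = 0.8643 × 0.2357 + 0.1179 × 0.7643 = 0.20371551 + 0.09011097 = 0.29382648
  P(H|E) = 0.20371551 / 0.29382648 = 0.6933

Update 2:
  P(E) = 0.8643 × 0.6933 + 0.1179 × 0.3067 = 0.59921919 + 0.03615993 = 0.63537912
  P(H|E) = 0.59921919 / 0.63537912 = 0.9431

Final posterior: 0.9431


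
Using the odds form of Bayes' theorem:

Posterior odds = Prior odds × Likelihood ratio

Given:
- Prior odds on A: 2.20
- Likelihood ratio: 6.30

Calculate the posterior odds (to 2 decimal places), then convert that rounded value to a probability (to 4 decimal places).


Step 1: Calculate posterior odds
Posterior odds = Prior odds × LR
               = 2.20 × 6.30
               = 13.86

Step 2: Convert to probability
P(A|E) = Posterior odds / (1 + Posterior odds)
       = 13.86 / (1 + 13.86)
       = 13.86 / 14.86
       = 0.9327

The evidence increased P(A) from 0.6875 to 0.9327.


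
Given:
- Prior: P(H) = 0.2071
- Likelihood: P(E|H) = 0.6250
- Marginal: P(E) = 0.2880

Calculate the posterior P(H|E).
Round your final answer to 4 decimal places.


Using Bayes' theorem:

P(H|E) = P(E|H) × P(H) / P(E)
       = 0.6250 × 0.2071 / 0.2880
       = 0.12943750 / 0.2880
       = 0.4494

The evidence strengthens our belief in H.
Prior: 0.2071 → Posterior: 0.4494


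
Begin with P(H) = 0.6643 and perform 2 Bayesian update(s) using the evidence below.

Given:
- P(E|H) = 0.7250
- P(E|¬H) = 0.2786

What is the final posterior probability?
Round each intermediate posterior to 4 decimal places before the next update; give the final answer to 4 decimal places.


Sequential Bayesian updating:

Initial prior: P(H) = 0.6643

Update 1:
  P(E) = 0.7250 × 0.6643 + 0.2786 × 0.3357 = 0.48161750 + 0.09352602 = 0.57514352
  P(H|E) = 0.48161750 / 0.57514352 = 0.8374

Update 2:
  P(E) = 0.7250 × 0.8374 + 0.2786 × 0.1626 = 0.60711500 + 0.04530036 = 0.65241536
  P(H|E) = 0.60711500 / 0.65241536 = 0.9306

Final posterior: 0.9306


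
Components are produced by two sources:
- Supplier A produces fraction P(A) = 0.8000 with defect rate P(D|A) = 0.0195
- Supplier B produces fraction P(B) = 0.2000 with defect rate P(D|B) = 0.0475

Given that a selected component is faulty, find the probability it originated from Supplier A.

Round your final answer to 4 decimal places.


Let A = from Supplier A, D = faulty

Given:
- P(A) = 0.8000, P(B) = 0.2000
- P(D|A) = 0.0195, P(D|B) = 0.0475

Step 1: Find P(D)
P(D) = P(D|A)P(A) + P(D|B)P(B)
     = 0.0195 × 0.8000 + 0.0475 × 0.2000
     = 0.01560000 + 0.00950000
     = 0.02510000

Step 2: Apply Bayes' theorem
P(A|D) = P(D|A)P(A) / P(D)
       = 0.01560000 / 0.02510000
       = 0.6215


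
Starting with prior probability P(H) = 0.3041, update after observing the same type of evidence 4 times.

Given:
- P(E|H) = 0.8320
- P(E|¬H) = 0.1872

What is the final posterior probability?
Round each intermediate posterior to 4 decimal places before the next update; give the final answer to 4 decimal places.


Sequential Bayesian updating:

Initial prior: P(H) = 0.3041

Update 1:
  P(E) = 0.8320 × 0.3041 + 0.1872 × 0.6959 = 0.25301120 + 0.13027248 = 0.38328368
  P(H|E) = 0.25301120 / 0.38328368 = 0.6601

Update 2:
  P(E) = 0.8320 × 0.6601 + 0.1872 × 0.3399 = 0.54920320 + 0.06362928 = 0.61283248
  P(H|E) = 0.54920320 / 0.61283248 = 0.8962

Update 3:
  P(E) = 0.8320 × 0.8962 + 0.1872 × 0.1038 = 0.74563840 + 0.01943136 = 0.76506976
  P(H|E) = 0.74563840 / 0.76506976 = 0.9746

Update 4:
  P(E) = 0.8320 × 0.9746 + 0.1872 × 0.0254 = 0.81086720 + 0.00475488 = 0.81562208
  P(H|E) = 0.81086720 / 0.81562208 = 0.9942

Final posterior: 0.9942


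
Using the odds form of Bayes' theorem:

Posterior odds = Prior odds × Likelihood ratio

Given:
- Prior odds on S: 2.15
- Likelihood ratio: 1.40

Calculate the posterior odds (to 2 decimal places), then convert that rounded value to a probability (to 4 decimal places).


Step 1: Calculate posterior odds
Posterior odds = Prior odds × LR
               = 2.15 × 1.40
               = 3.01

Step 2: Convert to probability
P(S|E) = Posterior odds / (1 + Posterior odds)
       = 3.01 / (1 + 3.01)
       = 3.01 / 4.01
       = 0.7506

The evidence increased P(S) from 0.6825 to 0.7506.


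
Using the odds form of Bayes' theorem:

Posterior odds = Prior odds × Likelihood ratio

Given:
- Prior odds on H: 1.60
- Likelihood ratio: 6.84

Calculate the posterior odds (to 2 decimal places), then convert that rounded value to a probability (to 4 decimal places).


Step 1: Calculate posterior odds
Posterior odds = Prior odds × LR
               = 1.60 × 6.84
               = 10.94

Step 2: Convert to probability
P(H|E) = Posterior odds / (1 + Posterior odds)
       = 10.94 / (1 + 10.94)
       = 10.94 / 11.94
       = 0.9162

The evidence increased P(H) from 0.6154 to 0.9162.


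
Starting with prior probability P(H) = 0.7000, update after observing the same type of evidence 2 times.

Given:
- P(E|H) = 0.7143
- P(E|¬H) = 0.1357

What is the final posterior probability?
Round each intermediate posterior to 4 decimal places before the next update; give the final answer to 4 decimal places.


Sequential Bayesian updating:

Initial prior: P(H) = 0.7000

Update 1:
  P(E) = 0.7143 × 0.7000 + 0.1357 × 0.3000 = 0.50001000 + 0.04071000 = 0.54072000
  P(H|E) = 0.50001000 / 0.54072000 = 0.9247

Update 2:
  P(E) = 0.7143 × 0.9247 + 0.1357 × 0.0753 = 0.66051321 + 0.01021821 = 0.67073142
  P(H|E) = 0.66051321 / 0.67073142 = 0.9848

Final posterior: 0.9848


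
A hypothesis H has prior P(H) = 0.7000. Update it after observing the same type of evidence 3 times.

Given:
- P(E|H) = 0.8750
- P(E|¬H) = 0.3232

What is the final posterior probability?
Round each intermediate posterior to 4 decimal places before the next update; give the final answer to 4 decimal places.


Sequential Bayesian updating:

Initial prior: P(H) = 0.7000

Update 1:
  P(E) = 0.8750 × 0.7000 + 0.3232 × 0.3000 = 0.61250000 + 0.09696000 = 0.70946000
  P(H|E) = 0.61250000 / 0.70946000 = 0.8633

Update 2:
  P(E) = 0.8750 × 0.8633 + 0.3232 × 0.1367 = 0.75538750 + 0.04418144 = 0.79956894
  P(H|E) = 0.75538750 / 0.79956894 = 0.9447

Update 3:
  P(E) = 0.8750 × 0.9447 + 0.3232 × 0.0553 = 0.82661250 + 0.01787296 = 0.84448546
  P(H|E) = 0.82661250 / 0.84448546 = 0.9788

Final posterior: 0.9788


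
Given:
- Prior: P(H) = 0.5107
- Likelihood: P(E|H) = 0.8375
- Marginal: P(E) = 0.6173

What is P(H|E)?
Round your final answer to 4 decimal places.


Using Bayes' theorem:

P(H|E) = P(E|H) × P(H) / P(E)
       = 0.8375 × 0.5107 / 0.6173
       = 0.42771125 / 0.6173
       = 0.6929

The evidence strengthens our belief in H.
Prior: 0.5107 → Posterior: 0.6929


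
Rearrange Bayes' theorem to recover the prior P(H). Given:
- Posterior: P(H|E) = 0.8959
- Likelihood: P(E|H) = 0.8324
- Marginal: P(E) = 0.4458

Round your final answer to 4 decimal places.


From Bayes' theorem: P(H|E) = P(E|H) × P(H) / P(E)

Rearranging for P(H):
P(H) = P(H|E) × P(E) / P(E|H)
     = 0.8959 × 0.4458 / 0.8324
     = 0.39939222 / 0.8324
     = 0.4798


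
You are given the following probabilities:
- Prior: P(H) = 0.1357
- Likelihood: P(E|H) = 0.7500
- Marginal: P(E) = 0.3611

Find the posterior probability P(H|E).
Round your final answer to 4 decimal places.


Using Bayes' theorem:

P(H|E) = P(E|H) × P(H) / P(E)
       = 0.7500 × 0.1357 / 0.3611
       = 0.10177500 / 0.3611
       = 0.2818

The evidence strengthens our belief in H.
Prior: 0.1357 → Posterior: 0.2818


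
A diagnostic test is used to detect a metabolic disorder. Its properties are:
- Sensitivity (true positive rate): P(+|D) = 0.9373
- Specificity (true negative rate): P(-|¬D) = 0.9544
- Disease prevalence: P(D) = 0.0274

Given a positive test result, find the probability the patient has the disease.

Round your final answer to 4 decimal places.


Let D = has disease, + = positive test

Given:
- P(D) = 0.0274 (prevalence)
- P(+|D) = 0.9373 (sensitivity)
- P(-|¬D) = 0.9544 (specificity)
- P(+|¬D) = 0.0456 (false positive rate = 1 - specificity)

Step 1: Find P(+)
P(+) = P(+|D)P(D) + P(+|¬D)P(¬D)
     = 0.9373 × 0.0274 + 0.0456 × 0.9726
     = 0.02568202 + 0.04435056
     = 0.07003258

Step 2: Apply Bayes' theorem for P(D|+)
P(D|+) = P(+|D)P(D) / P(+)
       = 0.02568202 / 0.07003258
       = 0.3667


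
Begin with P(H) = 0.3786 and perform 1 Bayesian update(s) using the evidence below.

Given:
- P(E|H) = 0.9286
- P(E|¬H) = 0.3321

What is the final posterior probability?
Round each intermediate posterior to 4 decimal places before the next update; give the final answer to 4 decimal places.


Sequential Bayesian updating:

Initial prior: P(H) = 0.3786

Update 1:
  P(E) = 0.9286 × 0.3786 + 0.3321 × 0.6214 = 0.35156796 + 0.20636694 = 0.55793490
  P(H|E) = 0.35156796 / 0.55793490 = 0.6301

Final posterior: 0.6301


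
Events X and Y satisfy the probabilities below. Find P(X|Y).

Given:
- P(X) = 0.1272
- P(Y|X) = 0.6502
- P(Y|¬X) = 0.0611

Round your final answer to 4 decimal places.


Bayes' theorem: P(X|Y) = P(Y|X) × P(X) / P(Y)

Step 1: Calculate P(Y) using law of total probability
P(Y) = P(Y|X)P(X) + P(Y|¬X)P(¬X)
     = 0.6502 × 0.1272 + 0.0611 × 0.8728
     = 0.08270544 + 0.05332808
     = 0.13603352

Step 2: Apply Bayes' theorem
P(X|Y) = P(Y|X) × P(X) / P(Y)
       = 0.08270544 / 0.13603352
       = 0.6080


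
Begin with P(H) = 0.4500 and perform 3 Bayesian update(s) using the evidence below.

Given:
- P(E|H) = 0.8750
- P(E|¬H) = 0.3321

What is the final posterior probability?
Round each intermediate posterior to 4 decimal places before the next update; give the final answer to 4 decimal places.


Sequential Bayesian updating:

Initial prior: P(H) = 0.4500

Update 1:
  P(E) = 0.8750 × 0.4500 + 0.3321 × 0.5500 = 0.39375000 + 0.18265500 = 0.57640500
  P(H|E) = 0.39375000 / 0.57640500 = 0.6831

Update 2:
  P(E) = 0.8750 × 0.6831 + 0.3321 × 0.3169 = 0.59771250 + 0.10524249 = 0.70295499
  P(H|E) = 0.59771250 / 0.70295499 = 0.8503

Update 3:
  P(E) = 0.8750 × 0.8503 + 0.3321 × 0.1497 = 0.74401250 + 0.04971537 = 0.79372787
  P(H|E) = 0.74401250 / 0.79372787 = 0.9374

Final posterior: 0.9374


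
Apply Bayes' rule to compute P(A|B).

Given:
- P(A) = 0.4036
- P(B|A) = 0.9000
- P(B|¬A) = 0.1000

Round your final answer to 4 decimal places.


Bayes' theorem: P(A|B) = P(B|A) × P(A) / P(B)

Step 1: Calculate P(B) using law of total probability
P(B) = P(B|A)P(A) + P(B|¬A)P(¬A)
     = 0.9000 × 0.4036 + 0.1000 × 0.5964
     = 0.36324000 + 0.05964000
     = 0.42288000

Step 2: Apply Bayes' theorem
P(A|B) = P(B|A) × P(A) / P(B)
       = 0.36324000 / 0.42288000
       = 0.8590


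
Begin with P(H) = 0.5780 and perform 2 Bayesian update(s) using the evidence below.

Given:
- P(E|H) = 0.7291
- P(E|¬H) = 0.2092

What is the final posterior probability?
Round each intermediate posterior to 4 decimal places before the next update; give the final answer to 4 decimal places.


Sequential Bayesian updating:

Initial prior: P(H) = 0.5780

Update 1:
  P(E) = 0.7291 × 0.5780 + 0.2092 × 0.4220 = 0.42141980 + 0.08828240 = 0.50970220
  P(H|E) = 0.42141980 / 0.50970220 = 0.8268

Update 2:
  P(E) = 0.7291 × 0.8268 + 0.2092 × 0.1732 = 0.60281988 + 0.03623344 = 0.63905332
  P(H|E) = 0.60281988 / 0.63905332 = 0.9433

Final posterior: 0.9433


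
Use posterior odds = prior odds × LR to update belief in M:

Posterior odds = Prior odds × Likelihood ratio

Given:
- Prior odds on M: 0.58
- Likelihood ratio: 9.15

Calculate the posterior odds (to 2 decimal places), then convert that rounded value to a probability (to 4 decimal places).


Step 1: Calculate posterior odds
Posterior odds = Prior odds × LR
               = 0.58 × 9.15
               = 5.31

Step 2: Convert to probability
P(M|E) = Posterior odds / (1 + Posterior odds)
       = 5.31 / (1 + 5.31)
       = 5.31 / 6.31
       = 0.8415

The evidence increased P(M) from 0.3671 to 0.8415.


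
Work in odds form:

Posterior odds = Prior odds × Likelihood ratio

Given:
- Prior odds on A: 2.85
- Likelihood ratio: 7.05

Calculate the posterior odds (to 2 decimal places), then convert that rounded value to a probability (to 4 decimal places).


Step 1: Calculate posterior odds
Posterior odds = Prior odds × LR
               = 2.85 × 7.05
               = 20.09

Step 2: Convert to probability
P(A|E) = Posterior odds / (1 + Posterior odds)
       = 20.09 / (1 + 20.09)
       = 20.09 / 21.09
       = 0.9526

The evidence increased P(A) from 0.7403 to 0.9526.


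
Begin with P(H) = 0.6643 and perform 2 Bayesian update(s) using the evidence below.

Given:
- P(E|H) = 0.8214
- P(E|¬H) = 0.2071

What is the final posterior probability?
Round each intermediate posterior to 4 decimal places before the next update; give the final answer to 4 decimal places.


Sequential Bayesian updating:

Initial prior: P(H) = 0.6643

Update 1:
  P(E) = 0.8214 × 0.6643 + 0.2071 × 0.3357 = 0.54565602 + 0.06952347 = 0.61517949
  P(H|E) = 0.54565602 / 0.61517949 = 0.8870

Update 2:
  P(E) = 0.8214 × 0.8870 + 0.2071 × 0.1130 = 0.72858180 + 0.02340230 = 0.75198410
  P(H|E) = 0.72858180 / 0.75198410 = 0.9689

Final posterior: 0.9689


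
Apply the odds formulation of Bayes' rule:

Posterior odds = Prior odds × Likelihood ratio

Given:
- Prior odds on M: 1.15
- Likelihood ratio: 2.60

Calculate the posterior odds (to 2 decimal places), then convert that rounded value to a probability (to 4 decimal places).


Step 1: Calculate posterior odds
Posterior odds = Prior odds × LR
               = 1.15 × 2.60
               = 2.99

Step 2: Convert to probability
P(M|E) = Posterior odds / (1 + Posterior odds)
       = 2.99 / (1 + 2.99)
       = 2.99 / 3.99
       = 0.7494

The evidence increased P(M) from 0.5349 to 0.7494.


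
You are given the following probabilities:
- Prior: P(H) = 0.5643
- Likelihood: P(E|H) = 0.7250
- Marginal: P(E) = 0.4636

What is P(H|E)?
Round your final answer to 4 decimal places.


Using Bayes' theorem:

P(H|E) = P(E|H) × P(H) / P(E)
       = 0.7250 × 0.5643 / 0.4636
       = 0.40911750 / 0.4636
       = 0.8825

The evidence strengthens our belief in H.
Prior: 0.5643 → Posterior: 0.8825


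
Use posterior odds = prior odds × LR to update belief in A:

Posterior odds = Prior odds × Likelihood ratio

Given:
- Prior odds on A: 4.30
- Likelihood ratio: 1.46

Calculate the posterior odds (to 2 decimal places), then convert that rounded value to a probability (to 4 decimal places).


Step 1: Calculate posterior odds
Posterior odds = Prior odds × LR
               = 4.30 × 1.46
               = 6.28

Step 2: Convert to probability
P(A|E) = Posterior odds / (1 + Posterior odds)
       = 6.28 / (1 + 6.28)
       = 6.28 / 7.28
       = 0.8626

The evidence increased P(A) from 0.8113 to 0.8626.


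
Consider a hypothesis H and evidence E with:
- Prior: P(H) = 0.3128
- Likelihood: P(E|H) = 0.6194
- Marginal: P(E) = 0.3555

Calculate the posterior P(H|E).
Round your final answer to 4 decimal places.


Using Bayes' theorem:

P(H|E) = P(E|H) × P(H) / P(E)
       = 0.6194 × 0.3128 / 0.3555
       = 0.19374832 / 0.3555
       = 0.5450

The evidence strengthens our belief in H.
Prior: 0.3128 → Posterior: 0.5450
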